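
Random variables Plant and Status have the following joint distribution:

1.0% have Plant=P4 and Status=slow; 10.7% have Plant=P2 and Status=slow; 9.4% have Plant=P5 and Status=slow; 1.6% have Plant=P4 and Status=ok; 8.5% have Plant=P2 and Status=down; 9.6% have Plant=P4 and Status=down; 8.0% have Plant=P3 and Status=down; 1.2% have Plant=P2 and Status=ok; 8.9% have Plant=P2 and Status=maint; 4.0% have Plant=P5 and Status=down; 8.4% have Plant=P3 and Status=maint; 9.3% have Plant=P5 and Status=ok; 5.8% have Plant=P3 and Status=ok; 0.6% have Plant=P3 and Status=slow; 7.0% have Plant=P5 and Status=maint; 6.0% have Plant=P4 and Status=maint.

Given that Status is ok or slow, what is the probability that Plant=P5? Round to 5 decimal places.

0.47222

P(Status=ok) = 0.012 + 0.058 + 0.016 + 0.093 = 0.179.
P(Status=slow) = 0.107 + 0.006 + 0.010 + 0.094 = 0.217.
P(Status ∈ {ok, slow}) = 0.179 + 0.217 = 0.396; P(Plant=P5, Status ∈ {ok, slow}) = 0.093 + 0.094 = 0.187.
P(Plant=P5 | Status ∈ {ok, slow}) = 0.187/0.396 = 0.47222.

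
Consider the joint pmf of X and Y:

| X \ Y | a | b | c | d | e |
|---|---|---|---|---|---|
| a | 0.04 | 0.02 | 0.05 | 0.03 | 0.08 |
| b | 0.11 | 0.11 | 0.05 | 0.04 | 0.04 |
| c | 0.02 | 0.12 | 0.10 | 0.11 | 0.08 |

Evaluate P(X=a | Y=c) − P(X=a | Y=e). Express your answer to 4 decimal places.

-0.1500

P(Y=c) = 0.05 + 0.05 + 0.10 = 0.20; P(X=a | Y=c) = 0.05/0.20 = 0.25000.
P(Y=e) = 0.08 + 0.04 + 0.08 = 0.20; P(X=a | Y=e) = 0.08/0.20 = 0.40000.
Difference = -0.1500.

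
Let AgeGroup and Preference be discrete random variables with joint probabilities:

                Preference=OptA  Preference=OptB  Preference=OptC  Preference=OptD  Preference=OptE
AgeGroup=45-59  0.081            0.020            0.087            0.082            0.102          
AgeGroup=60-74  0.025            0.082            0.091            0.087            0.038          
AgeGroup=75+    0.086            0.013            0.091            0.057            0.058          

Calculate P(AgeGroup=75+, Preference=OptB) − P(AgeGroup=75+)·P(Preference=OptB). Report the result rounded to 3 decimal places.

-0.022

P(AgeGroup=75+) = 0.086 + 0.013 + 0.091 + 0.057 + 0.058 = 0.305.
P(Preference=OptB) = 0.020 + 0.082 + 0.013 = 0.115.
P(AgeGroup=75+, Preference=OptB) − P(AgeGroup=75+)P(Preference=OptB) = 0.013 − 0.305×0.115 = -0.022.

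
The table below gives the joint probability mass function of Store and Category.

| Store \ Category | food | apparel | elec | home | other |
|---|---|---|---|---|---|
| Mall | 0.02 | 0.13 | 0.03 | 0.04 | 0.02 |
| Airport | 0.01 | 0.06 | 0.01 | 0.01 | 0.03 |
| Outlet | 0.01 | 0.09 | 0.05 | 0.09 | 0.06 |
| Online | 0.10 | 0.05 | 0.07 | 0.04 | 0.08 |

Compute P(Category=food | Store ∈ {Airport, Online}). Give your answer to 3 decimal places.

P(Store=Airport) = 0.01 + 0.06 + 0.01 + 0.01 + 0.03 = 0.12.
P(Store=Online) = 0.10 + 0.05 + 0.07 + 0.04 + 0.08 = 0.34.
P(Store ∈ {Airport, Online}) = 0.12 + 0.34 = 0.46; P(Category=food, Store ∈ {Airport, Online}) = 0.01 + 0.10 = 0.11.
P(Category=food | Store ∈ {Airport, Online}) = 0.11/0.46 = 0.239.

0.239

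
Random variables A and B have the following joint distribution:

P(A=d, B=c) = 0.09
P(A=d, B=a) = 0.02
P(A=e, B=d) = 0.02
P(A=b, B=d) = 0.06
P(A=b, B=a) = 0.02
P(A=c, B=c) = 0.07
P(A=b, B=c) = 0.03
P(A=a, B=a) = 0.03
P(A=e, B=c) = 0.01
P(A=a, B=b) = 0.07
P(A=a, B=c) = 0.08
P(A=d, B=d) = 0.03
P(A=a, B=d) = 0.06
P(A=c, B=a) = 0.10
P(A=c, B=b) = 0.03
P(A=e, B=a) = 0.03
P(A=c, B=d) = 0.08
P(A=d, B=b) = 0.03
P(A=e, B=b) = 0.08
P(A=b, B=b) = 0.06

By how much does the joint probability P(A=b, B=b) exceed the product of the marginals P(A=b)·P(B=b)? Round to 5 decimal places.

P(A=b) = 0.02 + 0.06 + 0.03 + 0.06 = 0.17.
P(B=b) = 0.07 + 0.06 + 0.03 + 0.03 + 0.08 = 0.27.
P(A=b, B=b) − P(A=b)P(B=b) = 0.06 − 0.17×0.27 = 0.01410.

0.01410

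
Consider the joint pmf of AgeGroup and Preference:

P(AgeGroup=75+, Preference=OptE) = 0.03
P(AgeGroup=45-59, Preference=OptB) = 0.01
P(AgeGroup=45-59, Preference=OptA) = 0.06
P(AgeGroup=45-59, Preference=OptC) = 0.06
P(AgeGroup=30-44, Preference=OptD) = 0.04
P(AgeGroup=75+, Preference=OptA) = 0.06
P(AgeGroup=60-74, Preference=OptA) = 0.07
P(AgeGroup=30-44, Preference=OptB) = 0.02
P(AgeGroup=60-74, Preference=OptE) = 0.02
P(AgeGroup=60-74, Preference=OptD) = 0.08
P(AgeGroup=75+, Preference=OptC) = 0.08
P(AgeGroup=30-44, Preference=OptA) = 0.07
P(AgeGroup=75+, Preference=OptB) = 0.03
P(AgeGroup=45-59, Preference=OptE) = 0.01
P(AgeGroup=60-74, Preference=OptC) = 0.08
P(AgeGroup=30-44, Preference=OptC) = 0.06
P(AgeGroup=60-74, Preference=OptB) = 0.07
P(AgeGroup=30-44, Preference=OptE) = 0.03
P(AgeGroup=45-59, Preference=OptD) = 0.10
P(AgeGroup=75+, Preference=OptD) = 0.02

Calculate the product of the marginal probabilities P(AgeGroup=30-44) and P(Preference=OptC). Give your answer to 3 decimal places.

0.062

P(AgeGroup=30-44) = 0.07 + 0.02 + 0.06 + 0.04 + 0.03 = 0.22.
P(Preference=OptC) = 0.06 + 0.06 + 0.08 + 0.08 = 0.28.
Product: 0.22 × 0.28 = 0.062.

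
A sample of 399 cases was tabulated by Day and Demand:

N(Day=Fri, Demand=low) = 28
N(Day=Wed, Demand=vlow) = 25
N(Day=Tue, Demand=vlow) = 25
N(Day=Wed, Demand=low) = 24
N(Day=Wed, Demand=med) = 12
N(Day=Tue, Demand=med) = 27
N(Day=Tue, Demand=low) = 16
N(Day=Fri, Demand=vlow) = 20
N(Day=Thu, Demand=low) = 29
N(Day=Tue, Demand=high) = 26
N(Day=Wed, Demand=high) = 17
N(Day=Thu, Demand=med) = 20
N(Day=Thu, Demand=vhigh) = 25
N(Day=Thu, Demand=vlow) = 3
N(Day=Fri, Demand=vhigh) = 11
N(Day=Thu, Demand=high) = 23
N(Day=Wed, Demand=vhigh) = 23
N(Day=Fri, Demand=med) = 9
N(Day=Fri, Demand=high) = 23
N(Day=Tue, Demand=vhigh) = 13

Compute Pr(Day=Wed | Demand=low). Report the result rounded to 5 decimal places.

0.24742

Total with Demand=low: 16 + 24 + 29 + 28 = 97.
P(Day=Wed | Demand=low) = 24/97 = 0.24742.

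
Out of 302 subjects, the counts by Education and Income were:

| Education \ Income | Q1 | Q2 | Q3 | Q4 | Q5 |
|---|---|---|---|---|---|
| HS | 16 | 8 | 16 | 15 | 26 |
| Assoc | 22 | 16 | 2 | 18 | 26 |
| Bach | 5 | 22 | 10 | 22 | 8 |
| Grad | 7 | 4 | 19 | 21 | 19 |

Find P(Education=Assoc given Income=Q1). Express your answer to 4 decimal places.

0.4400

Total with Income=Q1: 16 + 22 + 5 + 7 = 50.
P(Education=Assoc | Income=Q1) = 22/50 = 0.4400.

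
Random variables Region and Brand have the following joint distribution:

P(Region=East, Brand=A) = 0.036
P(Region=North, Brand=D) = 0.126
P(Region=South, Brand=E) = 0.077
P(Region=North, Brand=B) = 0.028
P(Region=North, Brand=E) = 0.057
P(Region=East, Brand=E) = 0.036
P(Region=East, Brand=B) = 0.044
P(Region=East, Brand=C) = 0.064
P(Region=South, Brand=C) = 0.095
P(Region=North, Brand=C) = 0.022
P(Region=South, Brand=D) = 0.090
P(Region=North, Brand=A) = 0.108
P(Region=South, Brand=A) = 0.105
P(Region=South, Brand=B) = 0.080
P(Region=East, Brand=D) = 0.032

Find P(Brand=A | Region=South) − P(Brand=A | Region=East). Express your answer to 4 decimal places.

P(Region=South) = 0.105 + 0.080 + 0.095 + 0.090 + 0.077 = 0.447; P(Brand=A | Region=South) = 0.105/0.447 = 0.23490.
P(Region=East) = 0.036 + 0.044 + 0.064 + 0.032 + 0.036 = 0.212; P(Brand=A | Region=East) = 0.036/0.212 = 0.16981.
Difference = 0.0651.

0.0651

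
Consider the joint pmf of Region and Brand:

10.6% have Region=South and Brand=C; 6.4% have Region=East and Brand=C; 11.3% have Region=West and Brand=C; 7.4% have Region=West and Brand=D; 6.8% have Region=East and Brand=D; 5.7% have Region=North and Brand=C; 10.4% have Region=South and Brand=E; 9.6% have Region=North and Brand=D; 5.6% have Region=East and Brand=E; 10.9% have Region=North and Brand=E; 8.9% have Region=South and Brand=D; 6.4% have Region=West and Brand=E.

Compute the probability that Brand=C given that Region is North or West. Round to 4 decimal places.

0.3314

P(Region=North) = 0.057 + 0.096 + 0.109 = 0.262.
P(Region=West) = 0.113 + 0.074 + 0.064 = 0.251.
P(Region ∈ {North, West}) = 0.262 + 0.251 = 0.513; P(Brand=C, Region ∈ {North, West}) = 0.057 + 0.113 = 0.170.
P(Brand=C | Region ∈ {North, West}) = 0.170/0.513 = 0.3314.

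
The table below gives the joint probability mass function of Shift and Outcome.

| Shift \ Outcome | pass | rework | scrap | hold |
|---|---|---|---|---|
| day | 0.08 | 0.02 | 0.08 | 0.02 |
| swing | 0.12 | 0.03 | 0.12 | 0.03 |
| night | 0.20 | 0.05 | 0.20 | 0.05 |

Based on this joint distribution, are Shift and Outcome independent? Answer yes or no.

yes

Every cell satisfies P(Shift,Outcome) = P(Shift)·P(Outcome). For instance P(Shift=day) = 0.20, P(Outcome=rework) = 0.10, and 0.20×0.10 = 0.02 matches the joint entry. So Shift and Outcome are independent.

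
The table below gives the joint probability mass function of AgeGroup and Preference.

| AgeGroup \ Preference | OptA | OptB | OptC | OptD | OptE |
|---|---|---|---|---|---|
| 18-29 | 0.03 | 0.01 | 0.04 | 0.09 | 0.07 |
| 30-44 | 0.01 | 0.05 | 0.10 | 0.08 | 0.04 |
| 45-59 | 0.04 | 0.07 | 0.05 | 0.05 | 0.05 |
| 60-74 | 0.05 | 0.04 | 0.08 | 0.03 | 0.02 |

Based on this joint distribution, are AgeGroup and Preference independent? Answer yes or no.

no

P(AgeGroup=18-29) = 0.24 and P(Preference=OptB) = 0.17, so their product is 0.0408, but P(AgeGroup=18-29, Preference=OptB) = 0.01. Since these differ, AgeGroup and Preference are not independent.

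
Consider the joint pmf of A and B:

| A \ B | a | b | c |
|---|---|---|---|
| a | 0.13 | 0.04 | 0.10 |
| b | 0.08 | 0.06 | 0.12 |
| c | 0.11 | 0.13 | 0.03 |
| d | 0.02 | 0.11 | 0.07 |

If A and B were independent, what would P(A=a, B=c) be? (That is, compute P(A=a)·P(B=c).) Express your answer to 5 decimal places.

0.08640

P(A=a) = 0.13 + 0.04 + 0.10 = 0.27.
P(B=c) = 0.10 + 0.12 + 0.03 + 0.07 = 0.32.
Product: 0.27 × 0.32 = 0.08640.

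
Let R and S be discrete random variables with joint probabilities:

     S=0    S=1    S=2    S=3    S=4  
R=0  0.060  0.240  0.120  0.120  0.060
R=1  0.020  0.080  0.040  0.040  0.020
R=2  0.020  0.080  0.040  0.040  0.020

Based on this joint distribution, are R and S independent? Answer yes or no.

Every cell satisfies P(R,S) = P(R)·P(S). For instance P(R=0) = 0.600, P(S=4) = 0.100, and 0.600×0.100 = 0.060 matches the joint entry. So R and S are independent.

yes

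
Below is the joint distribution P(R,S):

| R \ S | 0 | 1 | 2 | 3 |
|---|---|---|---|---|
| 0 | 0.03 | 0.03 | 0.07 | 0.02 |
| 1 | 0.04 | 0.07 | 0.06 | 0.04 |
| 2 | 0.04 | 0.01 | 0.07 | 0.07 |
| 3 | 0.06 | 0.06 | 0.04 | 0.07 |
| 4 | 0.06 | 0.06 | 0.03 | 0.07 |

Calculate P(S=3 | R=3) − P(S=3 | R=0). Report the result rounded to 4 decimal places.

0.1710

P(R=3) = 0.06 + 0.06 + 0.04 + 0.07 = 0.23; P(S=3 | R=3) = 0.07/0.23 = 0.30435.
P(R=0) = 0.03 + 0.03 + 0.07 + 0.02 = 0.15; P(S=3 | R=0) = 0.02/0.15 = 0.13333.
Difference = 0.1710.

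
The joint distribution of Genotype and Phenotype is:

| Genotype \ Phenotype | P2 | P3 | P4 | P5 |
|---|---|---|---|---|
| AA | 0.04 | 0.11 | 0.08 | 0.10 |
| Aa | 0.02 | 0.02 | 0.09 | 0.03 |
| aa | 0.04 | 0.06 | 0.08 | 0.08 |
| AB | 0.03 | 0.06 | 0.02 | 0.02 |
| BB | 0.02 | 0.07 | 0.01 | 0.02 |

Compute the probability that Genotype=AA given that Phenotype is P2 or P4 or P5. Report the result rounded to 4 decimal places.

0.3235

P(Phenotype=P2) = 0.04 + 0.02 + 0.04 + 0.03 + 0.02 = 0.15.
P(Phenotype=P4) = 0.08 + 0.09 + 0.08 + 0.02 + 0.01 = 0.28.
P(Phenotype=P5) = 0.10 + 0.03 + 0.08 + 0.02 + 0.02 = 0.25.
P(Phenotype ∈ {P2, P4, P5}) = 0.15 + 0.28 + 0.25 = 0.68; P(Genotype=AA, Phenotype ∈ {P2, P4, P5}) = 0.04 + 0.08 + 0.10 = 0.22.
P(Genotype=AA | Phenotype ∈ {P2, P4, P5}) = 0.22/0.68 = 0.3235.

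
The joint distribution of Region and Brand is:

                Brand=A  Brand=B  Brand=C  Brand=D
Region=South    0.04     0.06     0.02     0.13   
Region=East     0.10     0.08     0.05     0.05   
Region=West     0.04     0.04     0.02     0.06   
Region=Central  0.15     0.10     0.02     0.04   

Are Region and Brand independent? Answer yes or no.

P(Region=South) = 0.25 and P(Brand=D) = 0.28, so their product is 0.0700, but P(Region=South, Brand=D) = 0.13. Since these differ, Region and Brand are not independent.

no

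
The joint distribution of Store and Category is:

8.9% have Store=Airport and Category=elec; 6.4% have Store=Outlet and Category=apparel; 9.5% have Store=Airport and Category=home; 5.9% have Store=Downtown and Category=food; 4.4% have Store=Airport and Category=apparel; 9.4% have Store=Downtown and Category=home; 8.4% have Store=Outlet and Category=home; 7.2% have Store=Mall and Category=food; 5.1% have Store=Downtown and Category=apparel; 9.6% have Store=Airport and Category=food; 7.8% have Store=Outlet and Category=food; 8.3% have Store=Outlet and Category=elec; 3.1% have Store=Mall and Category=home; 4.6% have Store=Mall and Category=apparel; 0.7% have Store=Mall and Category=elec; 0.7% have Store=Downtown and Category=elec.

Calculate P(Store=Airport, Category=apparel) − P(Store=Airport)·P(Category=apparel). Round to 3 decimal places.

-0.022

P(Store=Airport) = 0.096 + 0.044 + 0.089 + 0.095 = 0.324.
P(Category=apparel) = 0.051 + 0.046 + 0.044 + 0.064 = 0.205.
P(Store=Airport, Category=apparel) − P(Store=Airport)P(Category=apparel) = 0.044 − 0.324×0.205 = -0.022.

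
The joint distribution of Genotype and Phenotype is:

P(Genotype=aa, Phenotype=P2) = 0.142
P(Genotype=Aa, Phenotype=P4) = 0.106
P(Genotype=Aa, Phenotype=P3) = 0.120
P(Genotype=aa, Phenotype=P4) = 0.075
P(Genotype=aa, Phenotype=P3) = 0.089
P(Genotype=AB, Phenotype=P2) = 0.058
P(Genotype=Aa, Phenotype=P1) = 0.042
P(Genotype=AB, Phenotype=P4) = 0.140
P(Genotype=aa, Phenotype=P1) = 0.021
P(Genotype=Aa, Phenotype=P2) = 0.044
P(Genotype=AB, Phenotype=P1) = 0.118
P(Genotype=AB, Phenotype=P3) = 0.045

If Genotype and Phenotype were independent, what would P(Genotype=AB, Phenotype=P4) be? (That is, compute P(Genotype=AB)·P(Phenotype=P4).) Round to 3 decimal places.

0.116

P(Genotype=AB) = 0.118 + 0.058 + 0.045 + 0.140 = 0.361.
P(Phenotype=P4) = 0.106 + 0.075 + 0.140 = 0.321.
Product: 0.361 × 0.321 = 0.116.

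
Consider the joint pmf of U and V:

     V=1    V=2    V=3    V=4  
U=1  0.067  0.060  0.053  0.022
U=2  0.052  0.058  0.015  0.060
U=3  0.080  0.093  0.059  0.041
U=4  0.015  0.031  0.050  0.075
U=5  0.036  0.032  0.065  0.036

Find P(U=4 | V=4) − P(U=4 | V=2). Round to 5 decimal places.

0.20737

P(V=4) = 0.022 + 0.060 + 0.041 + 0.075 + 0.036 = 0.234; P(U=4 | V=4) = 0.075/0.234 = 0.320513.
P(V=2) = 0.060 + 0.058 + 0.093 + 0.031 + 0.032 = 0.274; P(U=4 | V=2) = 0.031/0.274 = 0.113139.
Difference = 0.20737.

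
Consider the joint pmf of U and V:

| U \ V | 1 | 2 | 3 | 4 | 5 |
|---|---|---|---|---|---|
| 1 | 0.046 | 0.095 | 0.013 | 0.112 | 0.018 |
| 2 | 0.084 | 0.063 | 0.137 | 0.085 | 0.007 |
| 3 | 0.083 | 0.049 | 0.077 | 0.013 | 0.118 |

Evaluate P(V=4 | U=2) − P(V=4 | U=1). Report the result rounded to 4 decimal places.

-0.1683

P(U=2) = 0.084 + 0.063 + 0.137 + 0.085 + 0.007 = 0.376; P(V=4 | U=2) = 0.085/0.376 = 0.22606.
P(U=1) = 0.046 + 0.095 + 0.013 + 0.112 + 0.018 = 0.284; P(V=4 | U=1) = 0.112/0.284 = 0.39437.
Difference = -0.1683.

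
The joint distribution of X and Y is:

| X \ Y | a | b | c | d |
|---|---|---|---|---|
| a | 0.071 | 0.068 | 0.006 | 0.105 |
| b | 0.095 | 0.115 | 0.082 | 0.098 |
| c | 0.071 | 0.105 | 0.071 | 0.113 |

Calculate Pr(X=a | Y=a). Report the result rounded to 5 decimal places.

P(Y=a) = 0.071 + 0.095 + 0.071 = 0.237.
P(X=a | Y=a) = 0.071/0.237 = 0.29958.

0.29958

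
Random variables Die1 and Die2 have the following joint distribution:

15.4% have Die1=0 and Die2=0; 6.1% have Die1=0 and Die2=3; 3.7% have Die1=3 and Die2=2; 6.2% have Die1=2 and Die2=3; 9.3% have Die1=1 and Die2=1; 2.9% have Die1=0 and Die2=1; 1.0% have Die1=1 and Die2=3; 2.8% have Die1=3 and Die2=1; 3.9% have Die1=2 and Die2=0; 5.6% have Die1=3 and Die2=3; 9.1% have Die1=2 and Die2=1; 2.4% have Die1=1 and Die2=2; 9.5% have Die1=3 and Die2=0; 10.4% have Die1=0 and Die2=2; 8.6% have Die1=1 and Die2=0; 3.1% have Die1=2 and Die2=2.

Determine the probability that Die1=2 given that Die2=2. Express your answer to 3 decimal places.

P(Die2=2) = 0.104 + 0.024 + 0.031 + 0.037 = 0.196.
P(Die1=2 | Die2=2) = 0.031/0.196 = 0.158.

0.158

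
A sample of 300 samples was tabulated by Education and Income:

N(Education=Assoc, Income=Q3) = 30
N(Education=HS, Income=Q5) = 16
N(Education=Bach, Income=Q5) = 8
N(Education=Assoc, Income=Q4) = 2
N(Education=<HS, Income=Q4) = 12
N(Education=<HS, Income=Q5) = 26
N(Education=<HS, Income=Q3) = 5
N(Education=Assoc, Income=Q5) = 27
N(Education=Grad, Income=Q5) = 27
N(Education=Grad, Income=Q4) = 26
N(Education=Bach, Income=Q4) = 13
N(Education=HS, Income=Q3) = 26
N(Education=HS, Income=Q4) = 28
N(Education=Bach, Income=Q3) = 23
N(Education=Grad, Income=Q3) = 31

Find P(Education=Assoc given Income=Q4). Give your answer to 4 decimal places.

Total with Income=Q4: 12 + 28 + 2 + 13 + 26 = 81.
P(Education=Assoc | Income=Q4) = 2/81 = 0.0247.

0.0247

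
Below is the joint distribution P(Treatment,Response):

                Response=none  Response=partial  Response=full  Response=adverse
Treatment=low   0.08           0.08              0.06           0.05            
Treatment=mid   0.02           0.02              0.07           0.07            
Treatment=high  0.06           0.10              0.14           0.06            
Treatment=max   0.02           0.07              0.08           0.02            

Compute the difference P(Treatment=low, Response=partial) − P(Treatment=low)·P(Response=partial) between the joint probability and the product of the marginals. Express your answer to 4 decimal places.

0.0071

P(Treatment=low) = 0.08 + 0.08 + 0.06 + 0.05 = 0.27.
P(Response=partial) = 0.08 + 0.02 + 0.10 + 0.07 = 0.27.
P(Treatment=low, Response=partial) − P(Treatment=low)P(Response=partial) = 0.08 − 0.27×0.27 = 0.0071.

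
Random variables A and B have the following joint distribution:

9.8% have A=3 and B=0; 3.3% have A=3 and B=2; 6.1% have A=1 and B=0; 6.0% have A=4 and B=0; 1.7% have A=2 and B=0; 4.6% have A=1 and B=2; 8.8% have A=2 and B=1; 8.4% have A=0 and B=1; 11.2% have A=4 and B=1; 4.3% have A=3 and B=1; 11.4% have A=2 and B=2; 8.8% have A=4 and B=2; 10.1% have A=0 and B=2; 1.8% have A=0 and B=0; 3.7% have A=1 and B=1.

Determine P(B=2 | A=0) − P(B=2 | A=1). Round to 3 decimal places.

0.178

P(A=0) = 0.018 + 0.084 + 0.101 = 0.203; P(B=2 | A=0) = 0.101/0.203 = 0.4975.
P(A=1) = 0.061 + 0.037 + 0.046 = 0.144; P(B=2 | A=1) = 0.046/0.144 = 0.3194.
Difference = 0.178.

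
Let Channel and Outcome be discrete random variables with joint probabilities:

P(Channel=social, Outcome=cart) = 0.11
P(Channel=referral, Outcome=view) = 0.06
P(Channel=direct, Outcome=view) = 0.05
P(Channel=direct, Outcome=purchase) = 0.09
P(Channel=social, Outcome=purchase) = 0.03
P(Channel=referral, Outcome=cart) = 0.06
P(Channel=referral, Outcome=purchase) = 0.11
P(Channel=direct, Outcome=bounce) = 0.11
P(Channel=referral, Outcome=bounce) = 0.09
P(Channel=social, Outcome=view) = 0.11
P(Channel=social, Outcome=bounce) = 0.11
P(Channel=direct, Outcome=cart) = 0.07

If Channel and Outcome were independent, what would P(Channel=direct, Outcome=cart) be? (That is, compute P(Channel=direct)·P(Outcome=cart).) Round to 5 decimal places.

P(Channel=direct) = 0.11 + 0.05 + 0.07 + 0.09 = 0.32.
P(Outcome=cart) = 0.11 + 0.07 + 0.06 = 0.24.
Product: 0.32 × 0.24 = 0.07680.

0.07680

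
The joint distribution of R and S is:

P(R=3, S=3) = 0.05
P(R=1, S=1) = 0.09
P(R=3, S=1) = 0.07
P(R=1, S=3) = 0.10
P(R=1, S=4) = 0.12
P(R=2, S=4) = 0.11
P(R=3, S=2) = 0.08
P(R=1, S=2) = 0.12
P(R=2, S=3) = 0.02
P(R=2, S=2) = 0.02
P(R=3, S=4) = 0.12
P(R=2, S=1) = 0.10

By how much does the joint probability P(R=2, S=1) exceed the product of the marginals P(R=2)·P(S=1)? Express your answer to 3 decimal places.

0.035

P(R=2) = 0.10 + 0.02 + 0.02 + 0.11 = 0.25.
P(S=1) = 0.09 + 0.10 + 0.07 = 0.26.
P(R=2, S=1) − P(R=2)P(S=1) = 0.10 − 0.25×0.26 = 0.035.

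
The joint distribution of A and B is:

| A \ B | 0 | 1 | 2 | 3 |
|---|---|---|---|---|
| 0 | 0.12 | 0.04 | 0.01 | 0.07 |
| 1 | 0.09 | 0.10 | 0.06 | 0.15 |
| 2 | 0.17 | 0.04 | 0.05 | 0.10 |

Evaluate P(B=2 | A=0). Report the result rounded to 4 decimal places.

0.0417

P(A=0) = 0.12 + 0.04 + 0.01 + 0.07 = 0.24.
P(B=2 | A=0) = 0.01/0.24 = 0.0417.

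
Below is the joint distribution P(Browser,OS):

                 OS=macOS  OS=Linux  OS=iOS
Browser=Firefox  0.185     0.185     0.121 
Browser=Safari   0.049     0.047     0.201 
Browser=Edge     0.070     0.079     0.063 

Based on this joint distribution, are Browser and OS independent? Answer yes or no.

P(Browser=Safari) = 0.297 and P(OS=iOS) = 0.385, so their product is 0.11435, but P(Browser=Safari, OS=iOS) = 0.201. Since these differ, Browser and OS are not independent.

no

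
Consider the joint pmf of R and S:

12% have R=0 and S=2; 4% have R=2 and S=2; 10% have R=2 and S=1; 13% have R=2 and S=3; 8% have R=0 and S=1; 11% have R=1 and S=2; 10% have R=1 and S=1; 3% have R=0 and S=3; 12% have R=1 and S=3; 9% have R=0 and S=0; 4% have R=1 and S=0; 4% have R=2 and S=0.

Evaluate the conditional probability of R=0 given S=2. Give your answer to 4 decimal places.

0.4444

P(S=2) = 0.12 + 0.11 + 0.04 = 0.27.
P(R=0 | S=2) = 0.12/0.27 = 0.4444.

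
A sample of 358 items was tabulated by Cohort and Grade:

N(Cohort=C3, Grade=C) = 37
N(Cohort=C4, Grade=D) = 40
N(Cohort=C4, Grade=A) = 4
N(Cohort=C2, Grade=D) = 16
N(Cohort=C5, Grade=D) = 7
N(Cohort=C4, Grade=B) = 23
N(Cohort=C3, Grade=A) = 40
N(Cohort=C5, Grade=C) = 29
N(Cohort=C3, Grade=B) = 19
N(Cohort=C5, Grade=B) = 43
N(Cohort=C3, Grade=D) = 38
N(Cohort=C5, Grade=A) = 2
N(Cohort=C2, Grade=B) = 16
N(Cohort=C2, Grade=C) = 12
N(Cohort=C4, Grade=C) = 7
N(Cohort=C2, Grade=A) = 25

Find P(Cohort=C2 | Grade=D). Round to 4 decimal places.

Total with Grade=D: 16 + 38 + 40 + 7 = 101.
P(Cohort=C2 | Grade=D) = 16/101 = 0.1584.

0.1584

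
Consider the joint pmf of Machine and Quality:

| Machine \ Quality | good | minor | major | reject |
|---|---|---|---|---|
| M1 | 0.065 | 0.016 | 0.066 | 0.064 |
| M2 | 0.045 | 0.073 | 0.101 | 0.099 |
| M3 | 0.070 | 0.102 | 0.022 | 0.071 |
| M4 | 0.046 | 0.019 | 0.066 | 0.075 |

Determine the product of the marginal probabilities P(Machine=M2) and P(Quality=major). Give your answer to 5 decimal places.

0.08109

P(Machine=M2) = 0.045 + 0.073 + 0.101 + 0.099 = 0.318.
P(Quality=major) = 0.066 + 0.101 + 0.022 + 0.066 = 0.255.
Product: 0.318 × 0.255 = 0.08109.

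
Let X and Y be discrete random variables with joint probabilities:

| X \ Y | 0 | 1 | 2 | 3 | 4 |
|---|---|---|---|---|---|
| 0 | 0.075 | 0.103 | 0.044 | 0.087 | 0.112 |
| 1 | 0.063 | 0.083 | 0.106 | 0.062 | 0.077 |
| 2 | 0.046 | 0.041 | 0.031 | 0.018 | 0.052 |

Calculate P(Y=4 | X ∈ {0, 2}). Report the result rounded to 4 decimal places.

0.2693

P(X=0) = 0.075 + 0.103 + 0.044 + 0.087 + 0.112 = 0.421.
P(X=2) = 0.046 + 0.041 + 0.031 + 0.018 + 0.052 = 0.188.
P(X ∈ {0, 2}) = 0.421 + 0.188 = 0.609; P(Y=4, X ∈ {0, 2}) = 0.112 + 0.052 = 0.164.
P(Y=4 | X ∈ {0, 2}) = 0.164/0.609 = 0.2693.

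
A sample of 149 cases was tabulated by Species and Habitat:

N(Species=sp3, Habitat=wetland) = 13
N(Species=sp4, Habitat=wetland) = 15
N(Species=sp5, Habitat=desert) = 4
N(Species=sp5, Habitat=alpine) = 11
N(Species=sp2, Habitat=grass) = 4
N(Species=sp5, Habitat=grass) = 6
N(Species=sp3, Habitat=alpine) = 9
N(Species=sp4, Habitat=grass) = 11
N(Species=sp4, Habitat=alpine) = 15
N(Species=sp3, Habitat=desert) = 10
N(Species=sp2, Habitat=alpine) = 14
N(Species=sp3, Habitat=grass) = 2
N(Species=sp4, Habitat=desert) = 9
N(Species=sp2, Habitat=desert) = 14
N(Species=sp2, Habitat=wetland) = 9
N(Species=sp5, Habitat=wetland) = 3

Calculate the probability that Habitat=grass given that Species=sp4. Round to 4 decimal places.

0.2200

Total with Species=sp4: 11 + 15 + 9 + 15 = 50.
P(Habitat=grass | Species=sp4) = 11/50 = 0.2200.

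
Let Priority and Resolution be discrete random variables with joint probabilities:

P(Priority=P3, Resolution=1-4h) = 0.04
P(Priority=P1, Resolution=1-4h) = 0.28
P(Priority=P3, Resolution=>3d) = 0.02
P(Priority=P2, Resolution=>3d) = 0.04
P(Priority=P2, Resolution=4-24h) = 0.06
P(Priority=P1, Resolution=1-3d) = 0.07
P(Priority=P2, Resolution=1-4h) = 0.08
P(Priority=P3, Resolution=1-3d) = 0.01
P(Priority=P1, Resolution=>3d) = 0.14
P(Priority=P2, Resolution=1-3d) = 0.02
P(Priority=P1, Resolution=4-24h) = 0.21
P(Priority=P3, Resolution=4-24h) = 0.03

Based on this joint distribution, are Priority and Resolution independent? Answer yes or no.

Every cell satisfies P(Priority,Resolution) = P(Priority)·P(Resolution). For instance P(Priority=P3) = 0.10, P(Resolution=1-4h) = 0.40, and 0.10×0.40 = 0.04 matches the joint entry. So Priority and Resolution are independent.

yes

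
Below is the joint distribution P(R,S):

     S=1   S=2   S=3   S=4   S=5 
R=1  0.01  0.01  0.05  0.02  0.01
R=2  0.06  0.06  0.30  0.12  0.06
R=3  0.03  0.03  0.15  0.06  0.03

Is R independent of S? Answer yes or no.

Every cell satisfies P(R,S) = P(R)·P(S). For instance P(R=3) = 0.30, P(S=1) = 0.10, and 0.30×0.10 = 0.03 matches the joint entry. So R and S are independent.

yes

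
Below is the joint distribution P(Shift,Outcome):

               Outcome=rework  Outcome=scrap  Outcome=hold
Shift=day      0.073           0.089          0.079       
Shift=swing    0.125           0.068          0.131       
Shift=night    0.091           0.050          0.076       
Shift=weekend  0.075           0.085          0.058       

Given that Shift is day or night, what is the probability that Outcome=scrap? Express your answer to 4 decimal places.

0.3035

P(Shift=day) = 0.073 + 0.089 + 0.079 = 0.241.
P(Shift=night) = 0.091 + 0.050 + 0.076 = 0.217.
P(Shift ∈ {day, night}) = 0.241 + 0.217 = 0.458; P(Outcome=scrap, Shift ∈ {day, night}) = 0.089 + 0.050 = 0.139.
P(Outcome=scrap | Shift ∈ {day, night}) = 0.139/0.458 = 0.3035.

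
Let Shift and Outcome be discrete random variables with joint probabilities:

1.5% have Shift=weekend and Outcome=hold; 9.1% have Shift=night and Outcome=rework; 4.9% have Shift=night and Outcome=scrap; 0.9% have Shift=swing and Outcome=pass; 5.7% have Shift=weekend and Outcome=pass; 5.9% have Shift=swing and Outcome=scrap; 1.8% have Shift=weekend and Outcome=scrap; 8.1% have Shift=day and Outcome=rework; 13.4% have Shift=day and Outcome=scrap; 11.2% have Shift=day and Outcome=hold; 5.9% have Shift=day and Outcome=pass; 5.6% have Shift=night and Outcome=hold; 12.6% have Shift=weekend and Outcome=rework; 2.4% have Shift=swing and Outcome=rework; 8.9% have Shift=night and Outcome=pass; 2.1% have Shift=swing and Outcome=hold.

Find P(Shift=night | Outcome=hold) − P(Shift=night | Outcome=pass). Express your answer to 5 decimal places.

-0.14138

P(Outcome=hold) = 0.112 + 0.021 + 0.056 + 0.015 = 0.204; P(Shift=night | Outcome=hold) = 0.056/0.204 = 0.274510.
P(Outcome=pass) = 0.059 + 0.009 + 0.089 + 0.057 = 0.214; P(Shift=night | Outcome=pass) = 0.089/0.214 = 0.415888.
Difference = -0.14138.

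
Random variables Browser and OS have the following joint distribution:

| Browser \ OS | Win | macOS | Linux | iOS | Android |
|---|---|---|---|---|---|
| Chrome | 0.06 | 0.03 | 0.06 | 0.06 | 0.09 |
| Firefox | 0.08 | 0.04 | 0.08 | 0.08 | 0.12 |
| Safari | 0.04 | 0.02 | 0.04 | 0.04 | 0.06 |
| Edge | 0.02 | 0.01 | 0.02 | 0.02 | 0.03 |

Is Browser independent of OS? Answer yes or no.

Every cell satisfies P(Browser,OS) = P(Browser)·P(OS). For instance P(Browser=Safari) = 0.20, P(OS=iOS) = 0.20, and 0.20×0.20 = 0.04 matches the joint entry. So Browser and OS are independent.

yes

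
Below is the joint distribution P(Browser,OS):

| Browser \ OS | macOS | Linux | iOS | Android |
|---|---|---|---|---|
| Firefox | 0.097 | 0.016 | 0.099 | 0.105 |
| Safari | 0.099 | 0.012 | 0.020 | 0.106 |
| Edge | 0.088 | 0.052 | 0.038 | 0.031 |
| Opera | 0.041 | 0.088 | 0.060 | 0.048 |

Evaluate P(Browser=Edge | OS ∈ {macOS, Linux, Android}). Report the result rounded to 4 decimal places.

P(OS=macOS) = 0.097 + 0.099 + 0.088 + 0.041 = 0.325.
P(OS=Linux) = 0.016 + 0.012 + 0.052 + 0.088 = 0.168.
P(OS=Android) = 0.105 + 0.106 + 0.031 + 0.048 = 0.290.
P(OS ∈ {macOS, Linux, Android}) = 0.325 + 0.168 + 0.290 = 0.783; P(Browser=Edge, OS ∈ {macOS, Linux, Android}) = 0.088 + 0.052 + 0.031 = 0.171.
P(Browser=Edge | OS ∈ {macOS, Linux, Android}) = 0.171/0.783 = 0.2184.

0.2184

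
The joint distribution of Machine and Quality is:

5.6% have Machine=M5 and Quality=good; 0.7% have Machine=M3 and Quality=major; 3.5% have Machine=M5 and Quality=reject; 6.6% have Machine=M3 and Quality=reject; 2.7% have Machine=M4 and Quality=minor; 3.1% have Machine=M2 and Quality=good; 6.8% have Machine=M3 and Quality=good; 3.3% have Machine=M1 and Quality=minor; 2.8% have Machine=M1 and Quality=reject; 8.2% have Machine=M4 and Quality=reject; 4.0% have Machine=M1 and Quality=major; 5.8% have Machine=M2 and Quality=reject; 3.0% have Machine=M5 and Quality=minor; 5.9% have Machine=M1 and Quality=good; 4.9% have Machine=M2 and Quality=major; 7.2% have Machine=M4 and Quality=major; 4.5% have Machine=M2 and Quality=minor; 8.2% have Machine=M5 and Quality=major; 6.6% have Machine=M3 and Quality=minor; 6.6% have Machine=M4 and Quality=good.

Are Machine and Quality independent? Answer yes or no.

no

P(Machine=M3) = 0.207 and P(Quality=major) = 0.250, so their product is 0.05175, but P(Machine=M3, Quality=major) = 0.007. Since these differ, Machine and Quality are not independent.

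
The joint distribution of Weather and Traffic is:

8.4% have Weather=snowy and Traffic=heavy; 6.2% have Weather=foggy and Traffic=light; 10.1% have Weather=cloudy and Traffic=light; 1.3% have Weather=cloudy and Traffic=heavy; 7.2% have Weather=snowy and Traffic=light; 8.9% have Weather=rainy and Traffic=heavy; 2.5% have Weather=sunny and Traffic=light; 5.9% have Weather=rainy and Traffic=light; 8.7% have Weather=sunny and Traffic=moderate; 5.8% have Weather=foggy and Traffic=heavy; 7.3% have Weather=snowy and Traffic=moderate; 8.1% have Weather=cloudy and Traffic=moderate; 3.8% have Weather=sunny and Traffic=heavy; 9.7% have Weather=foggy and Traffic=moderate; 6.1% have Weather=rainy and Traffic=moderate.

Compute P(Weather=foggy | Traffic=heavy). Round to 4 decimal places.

P(Traffic=heavy) = 0.038 + 0.013 + 0.089 + 0.084 + 0.058 = 0.282.
P(Weather=foggy | Traffic=heavy) = 0.058/0.282 = 0.2057.

0.2057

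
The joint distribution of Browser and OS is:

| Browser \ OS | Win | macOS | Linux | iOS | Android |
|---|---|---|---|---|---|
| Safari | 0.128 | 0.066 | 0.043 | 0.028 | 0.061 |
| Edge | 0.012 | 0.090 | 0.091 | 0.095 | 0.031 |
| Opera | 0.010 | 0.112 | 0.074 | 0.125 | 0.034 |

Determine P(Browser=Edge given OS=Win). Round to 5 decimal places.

P(OS=Win) = 0.128 + 0.012 + 0.010 = 0.150.
P(Browser=Edge | OS=Win) = 0.012/0.150 = 0.08000.

0.08000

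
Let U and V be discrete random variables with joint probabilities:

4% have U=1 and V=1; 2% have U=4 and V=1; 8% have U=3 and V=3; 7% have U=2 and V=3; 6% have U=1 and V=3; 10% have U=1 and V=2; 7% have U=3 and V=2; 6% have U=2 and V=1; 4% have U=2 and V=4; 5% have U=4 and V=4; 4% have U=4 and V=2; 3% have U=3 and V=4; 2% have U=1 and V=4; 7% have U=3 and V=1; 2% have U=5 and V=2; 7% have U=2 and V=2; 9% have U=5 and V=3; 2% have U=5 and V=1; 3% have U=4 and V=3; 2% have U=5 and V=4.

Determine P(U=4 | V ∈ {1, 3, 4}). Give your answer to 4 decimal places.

P(V=1) = 0.04 + 0.06 + 0.07 + 0.02 + 0.02 = 0.21.
P(V=3) = 0.06 + 0.07 + 0.08 + 0.03 + 0.09 = 0.33.
P(V=4) = 0.02 + 0.04 + 0.03 + 0.05 + 0.02 = 0.16.
P(V ∈ {1, 3, 4}) = 0.21 + 0.33 + 0.16 = 0.70; P(U=4, V ∈ {1, 3, 4}) = 0.02 + 0.03 + 0.05 = 0.10.
P(U=4 | V ∈ {1, 3, 4}) = 0.10/0.70 = 0.1429.

0.1429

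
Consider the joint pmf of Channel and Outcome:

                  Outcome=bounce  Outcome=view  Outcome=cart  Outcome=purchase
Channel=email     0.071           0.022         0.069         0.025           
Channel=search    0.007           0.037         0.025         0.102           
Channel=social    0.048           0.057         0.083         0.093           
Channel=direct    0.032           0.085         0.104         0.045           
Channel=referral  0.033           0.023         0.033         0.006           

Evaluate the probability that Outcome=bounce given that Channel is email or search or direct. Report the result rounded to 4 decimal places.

P(Channel=email) = 0.071 + 0.022 + 0.069 + 0.025 = 0.187.
P(Channel=search) = 0.007 + 0.037 + 0.025 + 0.102 = 0.171.
P(Channel=direct) = 0.032 + 0.085 + 0.104 + 0.045 = 0.266.
P(Channel ∈ {email, search, direct}) = 0.187 + 0.171 + 0.266 = 0.624; P(Outcome=bounce, Channel ∈ {email, search, direct}) = 0.071 + 0.007 + 0.032 = 0.110.
P(Outcome=bounce | Channel ∈ {email, search, direct}) = 0.110/0.624 = 0.1763.

0.1763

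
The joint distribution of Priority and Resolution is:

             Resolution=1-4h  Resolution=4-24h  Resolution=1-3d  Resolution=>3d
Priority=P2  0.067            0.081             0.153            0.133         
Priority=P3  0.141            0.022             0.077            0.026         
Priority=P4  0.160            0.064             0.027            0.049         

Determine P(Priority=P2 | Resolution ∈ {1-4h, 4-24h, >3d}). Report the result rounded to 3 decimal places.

0.378

P(Resolution=1-4h) = 0.067 + 0.141 + 0.160 = 0.368.
P(Resolution=4-24h) = 0.081 + 0.022 + 0.064 = 0.167.
P(Resolution=>3d) = 0.133 + 0.026 + 0.049 = 0.208.
P(Resolution ∈ {1-4h, 4-24h, >3d}) = 0.368 + 0.167 + 0.208 = 0.743; P(Priority=P2, Resolution ∈ {1-4h, 4-24h, >3d}) = 0.067 + 0.081 + 0.133 = 0.281.
P(Priority=P2 | Resolution ∈ {1-4h, 4-24h, >3d}) = 0.281/0.743 = 0.378.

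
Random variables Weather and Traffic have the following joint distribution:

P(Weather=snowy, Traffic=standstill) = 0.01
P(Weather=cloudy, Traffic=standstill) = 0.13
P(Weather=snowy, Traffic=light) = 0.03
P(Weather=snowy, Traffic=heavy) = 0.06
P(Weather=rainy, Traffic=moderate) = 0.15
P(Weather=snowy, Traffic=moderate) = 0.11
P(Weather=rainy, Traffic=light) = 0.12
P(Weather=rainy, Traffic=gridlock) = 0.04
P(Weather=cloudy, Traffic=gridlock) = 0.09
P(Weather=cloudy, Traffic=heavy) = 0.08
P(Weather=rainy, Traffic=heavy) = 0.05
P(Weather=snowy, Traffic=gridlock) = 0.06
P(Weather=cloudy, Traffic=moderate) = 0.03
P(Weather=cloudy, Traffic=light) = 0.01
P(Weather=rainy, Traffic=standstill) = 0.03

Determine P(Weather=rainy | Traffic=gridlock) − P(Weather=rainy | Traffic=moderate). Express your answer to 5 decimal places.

P(Traffic=gridlock) = 0.09 + 0.04 + 0.06 = 0.19; P(Weather=rainy | Traffic=gridlock) = 0.04/0.19 = 0.210526.
P(Traffic=moderate) = 0.03 + 0.15 + 0.11 = 0.29; P(Weather=rainy | Traffic=moderate) = 0.15/0.29 = 0.517241.
Difference = -0.30672.

-0.30672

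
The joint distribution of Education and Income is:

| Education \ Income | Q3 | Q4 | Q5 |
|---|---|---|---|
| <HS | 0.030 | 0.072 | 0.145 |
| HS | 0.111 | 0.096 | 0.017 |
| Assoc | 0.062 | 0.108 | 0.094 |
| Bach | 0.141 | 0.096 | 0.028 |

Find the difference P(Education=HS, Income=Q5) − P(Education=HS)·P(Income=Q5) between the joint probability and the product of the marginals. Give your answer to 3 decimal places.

-0.047

P(Education=HS) = 0.111 + 0.096 + 0.017 = 0.224.
P(Income=Q5) = 0.145 + 0.017 + 0.094 + 0.028 = 0.284.
P(Education=HS, Income=Q5) − P(Education=HS)P(Income=Q5) = 0.017 − 0.224×0.284 = -0.047.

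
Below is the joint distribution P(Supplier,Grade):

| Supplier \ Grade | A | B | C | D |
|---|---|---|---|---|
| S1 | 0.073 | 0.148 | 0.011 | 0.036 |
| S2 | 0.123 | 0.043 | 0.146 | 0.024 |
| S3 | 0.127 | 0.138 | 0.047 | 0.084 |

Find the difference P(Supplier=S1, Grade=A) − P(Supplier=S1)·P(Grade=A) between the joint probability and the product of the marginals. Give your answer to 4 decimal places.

-0.0136

P(Supplier=S1) = 0.073 + 0.148 + 0.011 + 0.036 = 0.268.
P(Grade=A) = 0.073 + 0.123 + 0.127 = 0.323.
P(Supplier=S1, Grade=A) − P(Supplier=S1)P(Grade=A) = 0.073 − 0.268×0.323 = -0.0136.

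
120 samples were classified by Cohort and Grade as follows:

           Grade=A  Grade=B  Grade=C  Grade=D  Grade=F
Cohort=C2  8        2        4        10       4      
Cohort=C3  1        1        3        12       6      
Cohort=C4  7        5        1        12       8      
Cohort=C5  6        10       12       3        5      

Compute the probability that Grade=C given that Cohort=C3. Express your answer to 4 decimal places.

Total with Cohort=C3: 1 + 1 + 3 + 12 + 6 = 23.
P(Grade=C | Cohort=C3) = 3/23 = 0.1304.

0.1304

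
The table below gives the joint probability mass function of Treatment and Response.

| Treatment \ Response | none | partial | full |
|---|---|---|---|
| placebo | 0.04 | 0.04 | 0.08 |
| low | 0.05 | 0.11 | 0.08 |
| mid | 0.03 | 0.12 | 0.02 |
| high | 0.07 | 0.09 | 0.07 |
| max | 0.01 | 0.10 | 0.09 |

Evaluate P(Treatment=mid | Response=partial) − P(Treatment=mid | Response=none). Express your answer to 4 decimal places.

0.1109

P(Response=partial) = 0.04 + 0.11 + 0.12 + 0.09 + 0.10 = 0.46; P(Treatment=mid | Response=partial) = 0.12/0.46 = 0.26087.
P(Response=none) = 0.04 + 0.05 + 0.03 + 0.07 + 0.01 = 0.20; P(Treatment=mid | Response=none) = 0.03/0.20 = 0.15000.
Difference = 0.1109.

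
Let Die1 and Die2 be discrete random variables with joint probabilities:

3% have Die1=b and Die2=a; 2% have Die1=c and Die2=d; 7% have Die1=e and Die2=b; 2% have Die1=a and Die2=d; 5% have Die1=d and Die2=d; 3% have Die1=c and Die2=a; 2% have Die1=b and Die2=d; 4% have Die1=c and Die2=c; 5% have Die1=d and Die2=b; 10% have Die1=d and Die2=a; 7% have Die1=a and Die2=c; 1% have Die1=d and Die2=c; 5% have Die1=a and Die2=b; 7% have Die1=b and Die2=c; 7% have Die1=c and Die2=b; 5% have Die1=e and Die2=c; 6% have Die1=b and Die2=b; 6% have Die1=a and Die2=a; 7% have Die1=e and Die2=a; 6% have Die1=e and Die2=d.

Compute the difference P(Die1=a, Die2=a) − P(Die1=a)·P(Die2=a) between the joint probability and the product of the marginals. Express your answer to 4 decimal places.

P(Die1=a) = 0.06 + 0.05 + 0.07 + 0.02 = 0.20.
P(Die2=a) = 0.06 + 0.03 + 0.03 + 0.10 + 0.07 = 0.29.
P(Die1=a, Die2=a) − P(Die1=a)P(Die2=a) = 0.06 − 0.20×0.29 = 0.0020.

0.0020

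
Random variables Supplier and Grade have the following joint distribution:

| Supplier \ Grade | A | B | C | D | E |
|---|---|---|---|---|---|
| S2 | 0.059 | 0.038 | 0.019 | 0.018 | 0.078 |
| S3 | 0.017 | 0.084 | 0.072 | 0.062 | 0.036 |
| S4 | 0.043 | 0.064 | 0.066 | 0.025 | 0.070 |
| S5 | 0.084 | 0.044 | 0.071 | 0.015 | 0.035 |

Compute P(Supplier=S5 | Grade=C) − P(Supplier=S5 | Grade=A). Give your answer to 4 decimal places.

P(Grade=C) = 0.019 + 0.072 + 0.066 + 0.071 = 0.228; P(Supplier=S5 | Grade=C) = 0.071/0.228 = 0.31140.
P(Grade=A) = 0.059 + 0.017 + 0.043 + 0.084 = 0.203; P(Supplier=S5 | Grade=A) = 0.084/0.203 = 0.41379.
Difference = -0.1024.

-0.1024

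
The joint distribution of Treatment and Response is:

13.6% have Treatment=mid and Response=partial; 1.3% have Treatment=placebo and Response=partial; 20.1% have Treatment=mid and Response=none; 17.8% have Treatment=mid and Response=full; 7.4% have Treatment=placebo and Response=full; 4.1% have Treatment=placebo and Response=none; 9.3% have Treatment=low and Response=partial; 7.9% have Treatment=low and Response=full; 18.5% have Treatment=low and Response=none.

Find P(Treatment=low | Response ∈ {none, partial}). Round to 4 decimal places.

P(Response=none) = 0.041 + 0.185 + 0.201 = 0.427.
P(Response=partial) = 0.013 + 0.093 + 0.136 = 0.242.
P(Response ∈ {none, partial}) = 0.427 + 0.242 = 0.669; P(Treatment=low, Response ∈ {none, partial}) = 0.185 + 0.093 = 0.278.
P(Treatment=low | Response ∈ {none, partial}) = 0.278/0.669 = 0.4155.

0.4155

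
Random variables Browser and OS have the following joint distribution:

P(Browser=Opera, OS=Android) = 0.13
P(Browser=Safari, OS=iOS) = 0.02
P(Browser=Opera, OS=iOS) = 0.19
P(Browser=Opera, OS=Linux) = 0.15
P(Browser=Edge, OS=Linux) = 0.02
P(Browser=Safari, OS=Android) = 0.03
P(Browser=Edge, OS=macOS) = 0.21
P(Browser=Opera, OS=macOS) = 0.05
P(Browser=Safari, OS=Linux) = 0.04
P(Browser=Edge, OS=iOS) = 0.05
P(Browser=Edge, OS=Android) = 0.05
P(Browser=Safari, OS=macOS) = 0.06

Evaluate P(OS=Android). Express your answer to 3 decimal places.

0.210

P(OS=Android) = 0.03 + 0.05 + 0.13 = 0.21.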